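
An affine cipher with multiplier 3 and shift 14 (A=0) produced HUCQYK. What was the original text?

The inverse of 3 mod 26 is 9, since 3·9=27≡1. Apply D(y)=9·(y−14) mod 26:
H(7): 9·(7−14)=-63≡15 → P
U(20): 9·(20−14)=54≡2 → C
C(2): 9·(2−14)=-108≡22 → W
Q(16): 9·(16−14)=18 → S
Y(24): 9·(24−14)=90≡12 → M
K(10): 9·(10−14)=-36≡16 → Q

PCWSMQ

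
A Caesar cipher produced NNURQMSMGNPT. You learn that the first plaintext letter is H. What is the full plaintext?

From the crib: N(13)−H(7)=6, so the shift is 6.
Subtract 6 from each ciphertext letter:
N(13): 13−6=7 → H
N(13): 13−6=7 → H
U(20): 20−6=14 → O
R(17): 17−6=11 → L
Q(16): 16−6=10 → K
M(12): 12−6=6 → G
S(18): 18−6=12 → M
M(12): 12−6=6 → G
G(6): 6−6=0 → A
N(13): 13−6=7 → H
P(15): 15−6=9 → J
T(19): 19−6=13 → N

HHOLKGMGAHJN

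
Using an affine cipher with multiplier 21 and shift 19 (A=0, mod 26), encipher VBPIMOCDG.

V(21): 21·21+19=460≡18 → S
B(1): 21·1+19=40≡14 → O
P(15): 21·15+19=334≡22 → W
I(8): 21·8+19=187≡5 → F
M(12): 21·12+19=271≡11 → L
O(14): 21·14+19=313≡1 → B
C(2): 21·2+19=61≡9 → J
D(3): 21·3+19=82≡4 → E
G(6): 21·6+19=145≡15 → P

SOWFLBJEP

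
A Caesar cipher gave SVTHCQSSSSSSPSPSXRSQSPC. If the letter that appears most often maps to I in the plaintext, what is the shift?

10

The most frequent ciphertext letter is S (appears 11 times).
S is position 18; I is position 8.
Shift = 10.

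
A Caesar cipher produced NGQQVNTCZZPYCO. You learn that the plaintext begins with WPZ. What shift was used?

17

From the crib: N(13)−W(22)=-9≡17, so the shift is 17.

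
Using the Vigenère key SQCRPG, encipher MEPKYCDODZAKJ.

EURBNIVEFQPQB

Repeat the key across the message: SQCRPGSQCRPGS
M(12)+S(18): 30≡4 → E
E(4)+Q(16): 20 → U
P(15)+C(2): 17 → R
K(10)+R(17): 27≡1 → B
Y(24)+P(15): 39≡13 → N
C(2)+G(6): 8 → I
D(3)+S(18): 21 → V
O(14)+Q(16): 30≡4 → E
D(3)+C(2): 5 → F
Z(25)+R(17): 42≡16 → Q
A(0)+P(15): 15 → P
K(10)+G(6): 16 → Q
J(9)+S(18): 27≡1 → B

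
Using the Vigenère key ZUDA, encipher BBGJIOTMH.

Repeat the key across the message: ZUDAZUDAZ
B(1)+Z(25): 26≡0 → A
B(1)+U(20): 21 → V
G(6)+D(3): 9 → J
J(9)+A(0): 9 → J
I(8)+Z(25): 33≡7 → H
O(14)+U(20): 34≡8 → I
T(19)+D(3): 22 → W
M(12)+A(0): 12 → M
H(7)+Z(25): 32≡6 → G

AVJJHIWMG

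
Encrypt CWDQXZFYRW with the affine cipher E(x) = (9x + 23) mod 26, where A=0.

C(2): 9·2+23=41≡15 → P
W(22): 9·22+23=221≡13 → N
D(3): 9·3+23=50≡24 → Y
Q(16): 9·16+23=167≡11 → L
X(23): 9·23+23=230≡22 → W
Z(25): 9·25+23=248≡14 → O
F(5): 9·5+23=68≡16 → Q
Y(24): 9·24+23=239≡5 → F
R(17): 9·17+23=176≡20 → U
W(22): 9·22+23=221≡13 → N

PNYLWOQFUN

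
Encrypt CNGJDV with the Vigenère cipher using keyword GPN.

Repeat the key across the message: GPNGPN
C(2)+G(6): 8 → I
N(13)+P(15): 28≡2 → C
G(6)+N(13): 19 → T
J(9)+G(6): 15 → P
D(3)+P(15): 18 → S
V(21)+N(13): 34≡8 → I

ICTPSI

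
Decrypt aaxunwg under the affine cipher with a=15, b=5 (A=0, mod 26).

The inverse of 15 mod 26 is 7, since 15·7=105≡1. Apply D(y)=7·(y−5) mod 26:
a(0): 7·(0−5)=-35≡17 → r
a(0): 7·(0−5)=-35≡17 → r
x(23): 7·(23−5)=126≡22 → w
u(20): 7·(20−5)=105≡1 → b
n(13): 7·(13−5)=56≡4 → e
w(22): 7·(22−5)=119≡15 → p
g(6): 7·(6−5)=7 → h

rrwbeph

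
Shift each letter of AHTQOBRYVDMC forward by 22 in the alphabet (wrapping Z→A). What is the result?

A(0): 0+22=22 → W
H(7): 7+22=29≡3 → D
T(19): 19+22=41≡15 → P
Q(16): 16+22=38≡12 → M
O(14): 14+22=36≡10 → K
B(1): 1+22=23 → X
R(17): 17+22=39≡13 → N
Y(24): 24+22=46≡20 → U
V(21): 21+22=43≡17 → R
D(3): 3+22=25 → Z
M(12): 12+22=34≡8 → I
C(2): 2+22=24 → Y

WDPMKXNURZIY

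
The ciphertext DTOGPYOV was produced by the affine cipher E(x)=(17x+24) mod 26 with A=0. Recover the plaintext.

The inverse of 17 mod 26 is 23, since 17·23=391≡1. Apply D(y)=23·(y−24) mod 26:
D(3): 23·(3−24)=-483≡11 → L
T(19): 23·(19−24)=-115≡15 → P
O(14): 23·(14−24)=-230≡4 → E
G(6): 23·(6−24)=-414≡2 → C
P(15): 23·(15−24)=-207≡1 → B
Y(24): 23·(24−24)=0 → A
O(14): 23·(14−24)=-230≡4 → E
V(21): 23·(21−24)=-69≡9 → J

LPECBAEJ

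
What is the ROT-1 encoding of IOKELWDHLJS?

JPLFMXEIMKT

I(8): 8+1=9 → J
O(14): 14+1=15 → P
K(10): 10+1=11 → L
E(4): 4+1=5 → F
L(11): 11+1=12 → M
W(22): 22+1=23 → X
D(3): 3+1=4 → E
H(7): 7+1=8 → I
L(11): 11+1=12 → M
J(9): 9+1=10 → K
S(18): 18+1=19 → T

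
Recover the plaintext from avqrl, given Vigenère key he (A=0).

Repeat the key across the ciphertext: heheh
a(0)−h(7): -7≡19 → t
v(21)−e(4): 17 → r
q(16)−h(7): 9 → j
r(17)−e(4): 13 → n
l(11)−h(7): 4 → e

trjne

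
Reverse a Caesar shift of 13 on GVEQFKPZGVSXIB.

TIRDSXCMTIFKVO

G(6): 6−13=-7≡19 → T
V(21): 21−13=8 → I
E(4): 4−13=-9≡17 → R
Q(16): 16−13=3 → D
F(5): 5−13=-8≡18 → S
K(10): 10−13=-3≡23 → X
P(15): 15−13=2 → C
Z(25): 25−13=12 → M
G(6): 6−13=-7≡19 → T
V(21): 21−13=8 → I
S(18): 18−13=5 → F
X(23): 23−13=10 → K
I(8): 8−13=-5≡21 → V
B(1): 1−13=-12≡14 → O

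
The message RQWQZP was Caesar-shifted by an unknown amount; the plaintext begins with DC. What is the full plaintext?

From the crib: R(17)−D(3)=14, so the shift is 14.
Subtract 14 from each ciphertext letter:
R(17): 17−14=3 → D
Q(16): 16−14=2 → C
W(22): 22−14=8 → I
Q(16): 16−14=2 → C
Z(25): 25−14=11 → L
P(15): 15−14=1 → B

DCICLB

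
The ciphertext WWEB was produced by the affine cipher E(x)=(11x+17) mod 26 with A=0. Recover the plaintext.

The inverse of 11 mod 26 is 19, since 11·19=209≡1. Apply D(y)=19·(y−17) mod 26:
W(22): 19·(22−17)=95≡17 → R
W(22): 19·(22−17)=95≡17 → R
E(4): 19·(4−17)=-247≡13 → N
B(1): 19·(1−17)=-304≡8 → I

RRNI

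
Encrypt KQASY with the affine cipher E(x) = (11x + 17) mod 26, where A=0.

XLRHV

K(10): 11·10+17=127≡23 → X
Q(16): 11·16+17=193≡11 → L
A(0): 11·0+17=17 → R
S(18): 11·18+17=215≡7 → H
Y(24): 11·24+17=281≡21 → V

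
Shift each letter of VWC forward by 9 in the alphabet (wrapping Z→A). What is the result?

EFL

V(21): 21+9=30≡4 → E
W(22): 22+9=31≡5 → F
C(2): 2+9=11 → L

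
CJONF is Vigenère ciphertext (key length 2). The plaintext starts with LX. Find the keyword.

RM

Subtract each crib letter from the matching ciphertext letter (mod 26):
C(2)−L(11)=-9≡17 → R
J(9)−X(23)=-14≡12 → M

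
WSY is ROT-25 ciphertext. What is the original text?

XTZ

W(22): 22−25=-3≡23 → X
S(18): 18−25=-7≡19 → T
Y(24): 24−25=-1≡25 → Z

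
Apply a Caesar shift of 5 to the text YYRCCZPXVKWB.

DDWHHEUCAPBG

Y(24): 24+5=29≡3 → D
Y(24): 24+5=29≡3 → D
R(17): 17+5=22 → W
C(2): 2+5=7 → H
C(2): 2+5=7 → H
Z(25): 25+5=30≡4 → E
P(15): 15+5=20 → U
X(23): 23+5=28≡2 → C
V(21): 21+5=26≡0 → A
K(10): 10+5=15 → P
W(22): 22+5=27≡1 → B
B(1): 1+5=6 → G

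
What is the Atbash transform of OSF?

LHU

O(14) → L(11)
S(18) → H(7)
F(5) → U(20)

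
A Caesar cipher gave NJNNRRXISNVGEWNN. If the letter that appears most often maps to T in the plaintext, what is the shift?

The most frequent ciphertext letter is N (appears 6 times).
N is position 13; T is position 19.
Shift = -6≡20.

20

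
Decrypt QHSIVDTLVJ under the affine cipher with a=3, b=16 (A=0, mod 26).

The inverse of 3 mod 26 is 9, since 3·9=27≡1. Apply D(y)=9·(y−16) mod 26:
Q(16): 9·(16−16)=0 → A
H(7): 9·(7−16)=-81≡23 → X
S(18): 9·(18−16)=18 → S
I(8): 9·(8−16)=-72≡6 → G
V(21): 9·(21−16)=45≡19 → T
D(3): 9·(3−16)=-117≡13 → N
T(19): 9·(19−16)=27≡1 → B
L(11): 9·(11−16)=-45≡7 → H
V(21): 9·(21−16)=45≡19 → T
J(9): 9·(9−16)=-63≡15 → P

AXSGTNBHTP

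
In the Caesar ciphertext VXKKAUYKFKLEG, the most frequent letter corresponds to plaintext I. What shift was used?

2

The most frequent ciphertext letter is K (appears 4 times).
K is position 10; I is position 8.
Shift = 2.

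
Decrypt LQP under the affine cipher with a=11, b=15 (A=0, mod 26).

The inverse of 11 mod 26 is 19, since 11·19=209≡1. Apply D(y)=19·(y−15) mod 26:
L(11): 19·(11−15)=-76≡2 → C
Q(16): 19·(16−15)=19 → T
P(15): 19·(15−15)=0 → A

CTA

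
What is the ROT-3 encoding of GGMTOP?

G(6): 6+3=9 → J
G(6): 6+3=9 → J
M(12): 12+3=15 → P
T(19): 19+3=22 → W
O(14): 14+3=17 → R
P(15): 15+3=18 → S

JJPWRS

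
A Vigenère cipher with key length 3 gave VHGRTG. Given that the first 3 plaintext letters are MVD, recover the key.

JMD

Subtract each crib letter from the matching ciphertext letter (mod 26):
V(21)−M(12)=9 → J
H(7)−V(21)=-14≡12 → M
G(6)−D(3)=3 → D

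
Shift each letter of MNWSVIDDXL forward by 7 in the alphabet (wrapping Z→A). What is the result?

TUDZCPKKES

M(12): 12+7=19 → T
N(13): 13+7=20 → U
W(22): 22+7=29≡3 → D
S(18): 18+7=25 → Z
V(21): 21+7=28≡2 → C
I(8): 8+7=15 → P
D(3): 3+7=10 → K
D(3): 3+7=10 → K
X(23): 23+7=30≡4 → E
L(11): 11+7=18 → S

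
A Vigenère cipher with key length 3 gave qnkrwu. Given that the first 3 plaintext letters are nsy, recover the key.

Subtract each crib letter from the matching ciphertext letter (mod 26):
q(16)−n(13)=3 → d
n(13)−s(18)=-5≡21 → v
k(10)−y(24)=-14≡12 → m

dvm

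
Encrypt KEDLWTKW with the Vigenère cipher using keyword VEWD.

Repeat the key across the message: VEWDVEWD
K(10)+V(21): 31≡5 → F
E(4)+E(4): 8 → I
D(3)+W(22): 25 → Z
L(11)+D(3): 14 → O
W(22)+V(21): 43≡17 → R
T(19)+E(4): 23 → X
K(10)+W(22): 32≡6 → G
W(22)+D(3): 25 → Z

FIZORXGZ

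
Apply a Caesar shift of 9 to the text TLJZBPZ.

T(19): 19+9=28≡2 → C
L(11): 11+9=20 → U
J(9): 9+9=18 → S
Z(25): 25+9=34≡8 → I
B(1): 1+9=10 → K
P(15): 15+9=24 → Y
Z(25): 25+9=34≡8 → I

CUSIKYI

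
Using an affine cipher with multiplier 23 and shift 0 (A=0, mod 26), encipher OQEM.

O(14): 23·14+0=322≡10 → K
Q(16): 23·16+0=368≡4 → E
E(4): 23·4+0=92≡14 → O
M(12): 23·12+0=276≡16 → Q

KEOQ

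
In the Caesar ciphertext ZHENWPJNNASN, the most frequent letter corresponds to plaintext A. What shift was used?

The most frequent ciphertext letter is N (appears 4 times).
N is position 13; A is position 0.
Shift = 13.

13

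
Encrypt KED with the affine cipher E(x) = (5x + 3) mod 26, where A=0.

BXS

K(10): 5·10+3=53≡1 → B
E(4): 5·4+3=23 → X
D(3): 5·3+3=18 → S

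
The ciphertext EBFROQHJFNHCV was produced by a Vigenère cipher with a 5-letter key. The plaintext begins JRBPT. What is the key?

Subtract each crib letter from the matching ciphertext letter (mod 26):
E(4)−J(9)=-5≡21 → V
B(1)−R(17)=-16≡10 → K
F(5)−B(1)=4 → E
R(17)−P(15)=2 → C
O(14)−T(19)=-5≡21 → V

VKECV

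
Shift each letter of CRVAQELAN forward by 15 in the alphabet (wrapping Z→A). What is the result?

C(2): 2+15=17 → R
R(17): 17+15=32≡6 → G
V(21): 21+15=36≡10 → K
A(0): 0+15=15 → P
Q(16): 16+15=31≡5 → F
E(4): 4+15=19 → T
L(11): 11+15=26≡0 → A
A(0): 0+15=15 → P
N(13): 13+15=28≡2 → C

RGKPFTAPC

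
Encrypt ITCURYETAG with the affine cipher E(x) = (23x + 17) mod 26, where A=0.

I(8): 23·8+17=201≡19 → T
T(19): 23·19+17=454≡12 → M
C(2): 23·2+17=63≡11 → L
U(20): 23·20+17=477≡9 → J
R(17): 23·17+17=408≡18 → S
Y(24): 23·24+17=569≡23 → X
E(4): 23·4+17=109≡5 → F
T(19): 23·19+17=454≡12 → M
A(0): 23·0+17=17 → R
G(6): 23·6+17=155≡25 → Z

TMLJSXFMRZ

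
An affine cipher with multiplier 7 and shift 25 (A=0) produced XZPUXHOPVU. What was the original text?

WAGDWQRGSD

The inverse of 7 mod 26 is 15, since 7·15=105≡1. Apply D(y)=15·(y−25) mod 26:
X(23): 15·(23−25)=-30≡22 → W
Z(25): 15·(25−25)=0 → A
P(15): 15·(15−25)=-150≡6 → G
U(20): 15·(20−25)=-75≡3 → D
X(23): 15·(23−25)=-30≡22 → W
H(7): 15·(7−25)=-270≡16 → Q
O(14): 15·(14−25)=-165≡17 → R
P(15): 15·(15−25)=-150≡6 → G
V(21): 15·(21−25)=-60≡18 → S
U(20): 15·(20−25)=-75≡3 → D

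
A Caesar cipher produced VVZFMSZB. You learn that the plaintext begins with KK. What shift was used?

From the crib: V(21)−K(10)=11, so the shift is 11.

11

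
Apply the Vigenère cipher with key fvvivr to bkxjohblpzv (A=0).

Repeat the key across the message: fvvivrfvviv
b(1)+f(5): 6 → g
k(10)+v(21): 31≡5 → f
x(23)+v(21): 44≡18 → s
j(9)+i(8): 17 → r
o(14)+v(21): 35≡9 → j
h(7)+r(17): 24 → y
b(1)+f(5): 6 → g
l(11)+v(21): 32≡6 → g
p(15)+v(21): 36≡10 → k
z(25)+i(8): 33≡7 → h
v(21)+v(21): 42≡16 → q

gfsrjyggkhq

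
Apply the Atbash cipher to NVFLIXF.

N(13) → M(12)
V(21) → E(4)
F(5) → U(20)
L(11) → O(14)
I(8) → R(17)
X(23) → C(2)
F(5) → U(20)

MEUORCU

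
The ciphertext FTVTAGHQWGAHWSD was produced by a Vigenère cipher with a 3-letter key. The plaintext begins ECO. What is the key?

Subtract each crib letter from the matching ciphertext letter (mod 26):
F(5)−E(4)=1 → B
T(19)−C(2)=17 → R
V(21)−O(14)=7 → H

BRH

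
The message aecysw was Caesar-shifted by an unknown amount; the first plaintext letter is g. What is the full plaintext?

gkieyc

From the crib: a(0)−g(6)=-6≡20, so the shift is 20.
Subtract 20 from each ciphertext letter:
a(0): 0−20=-20≡6 → g
e(4): 4−20=-16≡10 → k
c(2): 2−20=-18≡8 → i
y(24): 24−20=4 → e
s(18): 18−20=-2≡24 → y
w(22): 22−20=2 → c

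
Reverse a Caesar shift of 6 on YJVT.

SDPN

Y(24): 24−6=18 → S
J(9): 9−6=3 → D
V(21): 21−6=15 → P
T(19): 19−6=13 → N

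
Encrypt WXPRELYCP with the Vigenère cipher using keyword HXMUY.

Repeat the key across the message: HXMUYHXMU
W(22)+H(7): 29≡3 → D
X(23)+X(23): 46≡20 → U
P(15)+M(12): 27≡1 → B
R(17)+U(20): 37≡11 → L
E(4)+Y(24): 28≡2 → C
L(11)+H(7): 18 → S
Y(24)+X(23): 47≡21 → V
C(2)+M(12): 14 → O
P(15)+U(20): 35≡9 → J

DUBLCSVOJ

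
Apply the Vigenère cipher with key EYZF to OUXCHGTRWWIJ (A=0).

SSWHLESWAUHO

Repeat the key across the message: EYZFEYZFEYZF
O(14)+E(4): 18 → S
U(20)+Y(24): 44≡18 → S
X(23)+Z(25): 48≡22 → W
C(2)+F(5): 7 → H
H(7)+E(4): 11 → L
G(6)+Y(24): 30≡4 → E
T(19)+Z(25): 44≡18 → S
R(17)+F(5): 22 → W
W(22)+E(4): 26≡0 → A
W(22)+Y(24): 46≡20 → U
I(8)+Z(25): 33≡7 → H
J(9)+F(5): 14 → O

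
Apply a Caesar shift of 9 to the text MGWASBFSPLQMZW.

M(12): 12+9=21 → V
G(6): 6+9=15 → P
W(22): 22+9=31≡5 → F
A(0): 0+9=9 → J
S(18): 18+9=27≡1 → B
B(1): 1+9=10 → K
F(5): 5+9=14 → O
S(18): 18+9=27≡1 → B
P(15): 15+9=24 → Y
L(11): 11+9=20 → U
Q(16): 16+9=25 → Z
M(12): 12+9=21 → V
Z(25): 25+9=34≡8 → I
W(22): 22+9=31≡5 → F

VPFJBKOBYUZVIF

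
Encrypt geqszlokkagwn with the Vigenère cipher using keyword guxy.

Repeat the key across the message: guxyguxyguxyg
g(6)+g(6): 12 → m
e(4)+u(20): 24 → y
q(16)+x(23): 39≡13 → n
s(18)+y(24): 42≡16 → q
z(25)+g(6): 31≡5 → f
l(11)+u(20): 31≡5 → f
o(14)+x(23): 37≡11 → l
k(10)+y(24): 34≡8 → i
k(10)+g(6): 16 → q
a(0)+u(20): 20 → u
g(6)+x(23): 29≡3 → d
w(22)+y(24): 46≡20 → u
n(13)+g(6): 19 → t

mynqffliqudut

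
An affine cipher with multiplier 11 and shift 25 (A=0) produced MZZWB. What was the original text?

The inverse of 11 mod 26 is 19, since 11·19=209≡1. Apply D(y)=19·(y−25) mod 26:
M(12): 19·(12−25)=-247≡13 → N
Z(25): 19·(25−25)=0 → A
Z(25): 19·(25−25)=0 → A
W(22): 19·(22−25)=-57≡21 → V
B(1): 19·(1−25)=-456≡12 → M

NAAVM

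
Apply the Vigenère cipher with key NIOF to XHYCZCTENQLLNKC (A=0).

KPMHMKHJAYZQASQ

Repeat the key across the message: NIOFNIOFNIOFNIO
X(23)+N(13): 36≡10 → K
H(7)+I(8): 15 → P
Y(24)+O(14): 38≡12 → M
C(2)+F(5): 7 → H
Z(25)+N(13): 38≡12 → M
C(2)+I(8): 10 → K
T(19)+O(14): 33≡7 → H
E(4)+F(5): 9 → J
N(13)+N(13): 26≡0 → A
Q(16)+I(8): 24 → Y
L(11)+O(14): 25 → Z
L(11)+F(5): 16 → Q
N(13)+N(13): 26≡0 → A
K(10)+I(8): 18 → S
C(2)+O(14): 16 → Q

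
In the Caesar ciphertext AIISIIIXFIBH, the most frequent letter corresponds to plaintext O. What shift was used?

20

The most frequent ciphertext letter is I (appears 6 times).
I is position 8; O is position 14.
Shift = -6≡20.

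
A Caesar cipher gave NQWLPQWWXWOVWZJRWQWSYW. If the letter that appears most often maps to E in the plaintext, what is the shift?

The most frequent ciphertext letter is W (appears 8 times).
W is position 22; E is position 4.
Shift = 18.

18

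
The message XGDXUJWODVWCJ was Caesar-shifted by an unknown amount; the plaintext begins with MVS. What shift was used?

11

From the crib: X(23)−M(12)=11, so the shift is 11.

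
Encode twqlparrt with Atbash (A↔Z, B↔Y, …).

t(19) → g(6)
w(22) → d(3)
q(16) → j(9)
l(11) → o(14)
p(15) → k(10)
a(0) → z(25)
r(17) → i(8)
r(17) → i(8)
t(19) → g(6)

gdjokziig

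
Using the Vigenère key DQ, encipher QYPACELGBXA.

TOSQFUOWEND

Repeat the key across the message: DQDQDQDQDQD
Q(16)+D(3): 19 → T
Y(24)+Q(16): 40≡14 → O
P(15)+D(3): 18 → S
A(0)+Q(16): 16 → Q
C(2)+D(3): 5 → F
E(4)+Q(16): 20 → U
L(11)+D(3): 14 → O
G(6)+Q(16): 22 → W
B(1)+D(3): 4 → E
X(23)+Q(16): 39≡13 → N
A(0)+D(3): 3 → D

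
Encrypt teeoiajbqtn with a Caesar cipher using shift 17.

kvvfzrashke

t(19): 19+17=36≡10 → k
e(4): 4+17=21 → v
e(4): 4+17=21 → v
o(14): 14+17=31≡5 → f
i(8): 8+17=25 → z
a(0): 0+17=17 → r
j(9): 9+17=26≡0 → a
b(1): 1+17=18 → s
q(16): 16+17=33≡7 → h
t(19): 19+17=36≡10 → k
n(13): 13+17=30≡4 → e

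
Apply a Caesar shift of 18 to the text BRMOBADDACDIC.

B(1): 1+18=19 → T
R(17): 17+18=35≡9 → J
M(12): 12+18=30≡4 → E
O(14): 14+18=32≡6 → G
B(1): 1+18=19 → T
A(0): 0+18=18 → S
D(3): 3+18=21 → V
D(3): 3+18=21 → V
A(0): 0+18=18 → S
C(2): 2+18=20 → U
D(3): 3+18=21 → V
I(8): 8+18=26≡0 → A
C(2): 2+18=20 → U

TJEGTSVVSUVAU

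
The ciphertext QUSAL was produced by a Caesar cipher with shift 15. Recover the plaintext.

Q(16): 16−15=1 → B
U(20): 20−15=5 → F
S(18): 18−15=3 → D
A(0): 0−15=-15≡11 → L
L(11): 11−15=-4≡22 → W

BFDLW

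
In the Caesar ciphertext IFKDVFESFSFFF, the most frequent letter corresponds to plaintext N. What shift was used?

18

The most frequent ciphertext letter is F (appears 6 times).
F is position 5; N is position 13.
Shift = -8≡18.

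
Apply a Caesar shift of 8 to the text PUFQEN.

XCNYMV

P(15): 15+8=23 → X
U(20): 20+8=28≡2 → C
F(5): 5+8=13 → N
Q(16): 16+8=24 → Y
E(4): 4+8=12 → M
N(13): 13+8=21 → V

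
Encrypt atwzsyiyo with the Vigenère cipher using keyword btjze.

Repeat the key across the message: btjzebtjz
a(0)+b(1): 1 → b
t(19)+t(19): 38≡12 → m
w(22)+j(9): 31≡5 → f
z(25)+z(25): 50≡24 → y
s(18)+e(4): 22 → w
y(24)+b(1): 25 → z
i(8)+t(19): 27≡1 → b
y(24)+j(9): 33≡7 → h
o(14)+z(25): 39≡13 → n

bmfywzbhn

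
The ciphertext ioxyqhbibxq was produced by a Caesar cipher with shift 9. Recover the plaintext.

zfophyszsoh

i(8): 8−9=-1≡25 → z
o(14): 14−9=5 → f
x(23): 23−9=14 → o
y(24): 24−9=15 → p
q(16): 16−9=7 → h
h(7): 7−9=-2≡24 → y
b(1): 1−9=-8≡18 → s
i(8): 8−9=-1≡25 → z
b(1): 1−9=-8≡18 → s
x(23): 23−9=14 → o
q(16): 16−9=7 → h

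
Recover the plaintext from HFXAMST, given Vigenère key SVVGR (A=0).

PKCUVAY

Repeat the key across the ciphertext: SVVGRSV
H(7)−S(18): -11≡15 → P
F(5)−V(21): -16≡10 → K
X(23)−V(21): 2 → C
A(0)−G(6): -6≡20 → U
M(12)−R(17): -5≡21 → V
S(18)−S(18): 0 → A
T(19)−V(21): -2≡24 → Y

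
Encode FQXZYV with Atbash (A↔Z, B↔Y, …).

UJCABE

F(5) → U(20)
Q(16) → J(9)
X(23) → C(2)
Z(25) → A(0)
Y(24) → B(1)
V(21) → E(4)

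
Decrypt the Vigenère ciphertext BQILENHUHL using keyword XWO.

EUUOIZKYTO

Repeat the key across the ciphertext: XWOXWOXWOX
B(1)−X(23): -22≡4 → E
Q(16)−W(22): -6≡20 → U
I(8)−O(14): -6≡20 → U
L(11)−X(23): -12≡14 → O
E(4)−W(22): -18≡8 → I
N(13)−O(14): -1≡25 → Z
H(7)−X(23): -16≡10 → K
U(20)−W(22): -2≡24 → Y
H(7)−O(14): -7≡19 → T
L(11)−X(23): -12≡14 → O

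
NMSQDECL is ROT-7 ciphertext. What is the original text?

GFLJWXVE

N(13): 13−7=6 → G
M(12): 12−7=5 → F
S(18): 18−7=11 → L
Q(16): 16−7=9 → J
D(3): 3−7=-4≡22 → W
E(4): 4−7=-3≡23 → X
C(2): 2−7=-5≡21 → V
L(11): 11−7=4 → E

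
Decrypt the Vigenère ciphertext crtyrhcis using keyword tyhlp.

jtmncoebh

Repeat the key across the ciphertext: tyhlptyhl
c(2)−t(19): -17≡9 → j
r(17)−y(24): -7≡19 → t
t(19)−h(7): 12 → m
y(24)−l(11): 13 → n
r(17)−p(15): 2 → c
h(7)−t(19): -12≡14 → o
c(2)−y(24): -22≡4 → e
i(8)−h(7): 1 → b
s(18)−l(11): 7 → h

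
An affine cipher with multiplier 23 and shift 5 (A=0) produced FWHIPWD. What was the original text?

The inverse of 23 mod 26 is 17, since 23·17=391≡1. Apply D(y)=17·(y−5) mod 26:
F(5): 17·(5−5)=0 → A
W(22): 17·(22−5)=289≡3 → D
H(7): 17·(7−5)=34≡8 → I
I(8): 17·(8−5)=51≡25 → Z
P(15): 17·(15−5)=170≡14 → O
W(22): 17·(22−5)=289≡3 → D
D(3): 17·(3−5)=-34≡18 → S

ADIZODS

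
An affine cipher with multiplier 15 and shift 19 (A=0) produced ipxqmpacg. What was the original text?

bycfdyxln

The inverse of 15 mod 26 is 7, since 15·7=105≡1. Apply D(y)=7·(y−19) mod 26:
i(8): 7·(8−19)=-77≡1 → b
p(15): 7·(15−19)=-28≡24 → y
x(23): 7·(23−19)=28≡2 → c
q(16): 7·(16−19)=-21≡5 → f
m(12): 7·(12−19)=-49≡3 → d
p(15): 7·(15−19)=-28≡24 → y
a(0): 7·(0−19)=-133≡23 → x
c(2): 7·(2−19)=-119≡11 → l
g(6): 7·(6−19)=-91≡13 → n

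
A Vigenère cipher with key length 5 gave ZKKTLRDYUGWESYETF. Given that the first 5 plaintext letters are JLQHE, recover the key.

QZUMH

Subtract each crib letter from the matching ciphertext letter (mod 26):
Z(25)−J(9)=16 → Q
K(10)−L(11)=-1≡25 → Z
K(10)−Q(16)=-6≡20 → U
T(19)−H(7)=12 → M
L(11)−E(4)=7 → H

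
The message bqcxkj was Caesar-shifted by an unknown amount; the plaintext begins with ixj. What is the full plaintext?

From the crib: b(1)−i(8)=-7≡19, so the shift is 19.
Subtract 19 from each ciphertext letter:
b(1): 1−19=-18≡8 → i
q(16): 16−19=-3≡23 → x
c(2): 2−19=-17≡9 → j
x(23): 23−19=4 → e
k(10): 10−19=-9≡17 → r
j(9): 9−19=-10≡16 → q

ixjerq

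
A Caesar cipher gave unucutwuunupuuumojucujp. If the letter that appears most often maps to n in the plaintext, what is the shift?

The most frequent ciphertext letter is u (appears 11 times).
u is position 20; n is position 13.
Shift = 7.

7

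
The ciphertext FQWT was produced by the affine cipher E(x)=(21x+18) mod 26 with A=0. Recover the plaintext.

NQUF

The inverse of 21 mod 26 is 5, since 21·5=105≡1. Apply D(y)=5·(y−18) mod 26:
F(5): 5·(5−18)=-65≡13 → N
Q(16): 5·(16−18)=-10≡16 → Q
W(22): 5·(22−18)=20 → U
T(19): 5·(19−18)=5 → F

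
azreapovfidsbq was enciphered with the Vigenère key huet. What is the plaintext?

tfnltvkcyozzuw

Repeat the key across the ciphertext: huethuethuethu
a(0)−h(7): -7≡19 → t
z(25)−u(20): 5 → f
r(17)−e(4): 13 → n
e(4)−t(19): -15≡11 → l
a(0)−h(7): -7≡19 → t
p(15)−u(20): -5≡21 → v
o(14)−e(4): 10 → k
v(21)−t(19): 2 → c
f(5)−h(7): -2≡24 → y
i(8)−u(20): -12≡14 → o
d(3)−e(4): -1≡25 → z
s(18)−t(19): -1≡25 → z
b(1)−h(7): -6≡20 → u
q(16)−u(20): -4≡22 → w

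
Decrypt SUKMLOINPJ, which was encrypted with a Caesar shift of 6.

S(18): 18−6=12 → M
U(20): 20−6=14 → O
K(10): 10−6=4 → E
M(12): 12−6=6 → G
L(11): 11−6=5 → F
O(14): 14−6=8 → I
I(8): 8−6=2 → C
N(13): 13−6=7 → H
P(15): 15−6=9 → J
J(9): 9−6=3 → D

MOEGFICHJD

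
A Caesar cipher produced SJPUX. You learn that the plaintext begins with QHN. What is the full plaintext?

QHNSV

From the crib: S(18)−Q(16)=2, so the shift is 2.
Subtract 2 from each ciphertext letter:
S(18): 18−2=16 → Q
J(9): 9−2=7 → H
P(15): 15−2=13 → N
U(20): 20−2=18 → S
X(23): 23−2=21 → V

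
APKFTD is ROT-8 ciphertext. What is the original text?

SHCXLV

A(0): 0−8=-8≡18 → S
P(15): 15−8=7 → H
K(10): 10−8=2 → C
F(5): 5−8=-3≡23 → X
T(19): 19−8=11 → L
D(3): 3−8=-5≡21 → V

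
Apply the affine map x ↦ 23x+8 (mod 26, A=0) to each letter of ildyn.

i(8): 23·8+8=192≡10 → k
l(11): 23·11+8=261≡1 → b
d(3): 23·3+8=77≡25 → z
y(24): 23·24+8=560≡14 → o
n(13): 23·13+8=307≡21 → v

kbzov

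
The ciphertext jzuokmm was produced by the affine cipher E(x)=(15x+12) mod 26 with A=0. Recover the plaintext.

fneomaa

The inverse of 15 mod 26 is 7, since 15·7=105≡1. Apply D(y)=7·(y−12) mod 26:
j(9): 7·(9−12)=-21≡5 → f
z(25): 7·(25−12)=91≡13 → n
u(20): 7·(20−12)=56≡4 → e
o(14): 7·(14−12)=14 → o
k(10): 7·(10−12)=-14≡12 → m
m(12): 7·(12−12)=0 → a
m(12): 7·(12−12)=0 → a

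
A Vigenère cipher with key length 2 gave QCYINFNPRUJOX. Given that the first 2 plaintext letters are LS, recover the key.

FK

Subtract each crib letter from the matching ciphertext letter (mod 26):
Q(16)−L(11)=5 → F
C(2)−S(18)=-16≡10 → K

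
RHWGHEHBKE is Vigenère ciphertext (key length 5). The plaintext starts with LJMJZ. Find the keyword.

GYKXI

Subtract each crib letter from the matching ciphertext letter (mod 26):
R(17)−L(11)=6 → G
H(7)−J(9)=-2≡24 → Y
W(22)−M(12)=10 → K
G(6)−J(9)=-3≡23 → X
H(7)−Z(25)=-18≡8 → I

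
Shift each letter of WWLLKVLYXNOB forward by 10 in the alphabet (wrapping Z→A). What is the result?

W(22): 22+10=32≡6 → G
W(22): 22+10=32≡6 → G
L(11): 11+10=21 → V
L(11): 11+10=21 → V
K(10): 10+10=20 → U
V(21): 21+10=31≡5 → F
L(11): 11+10=21 → V
Y(24): 24+10=34≡8 → I
X(23): 23+10=33≡7 → H
N(13): 13+10=23 → X
O(14): 14+10=24 → Y
B(1): 1+10=11 → L

GGVVUFVIHXYL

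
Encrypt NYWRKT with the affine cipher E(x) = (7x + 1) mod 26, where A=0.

N(13): 7·13+1=92≡14 → O
Y(24): 7·24+1=169≡13 → N
W(22): 7·22+1=155≡25 → Z
R(17): 7·17+1=120≡16 → Q
K(10): 7·10+1=71≡19 → T
T(19): 7·19+1=134≡4 → E

ONZQTE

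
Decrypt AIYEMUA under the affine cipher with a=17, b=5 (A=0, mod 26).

The inverse of 17 mod 26 is 23, since 17·23=391≡1. Apply D(y)=23·(y−5) mod 26:
A(0): 23·(0−5)=-115≡15 → P
I(8): 23·(8−5)=69≡17 → R
Y(24): 23·(24−5)=437≡21 → V
E(4): 23·(4−5)=-23≡3 → D
M(12): 23·(12−5)=161≡5 → F
U(20): 23·(20−5)=345≡7 → H
A(0): 23·(0−5)=-115≡15 → P

PRVDFHP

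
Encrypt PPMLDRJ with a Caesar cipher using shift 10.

ZZWVNBT

P(15): 15+10=25 → Z
P(15): 15+10=25 → Z
M(12): 12+10=22 → W
L(11): 11+10=21 → V
D(3): 3+10=13 → N
R(17): 17+10=27≡1 → B
J(9): 9+10=19 → T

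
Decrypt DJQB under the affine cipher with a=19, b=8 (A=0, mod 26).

XLKB

The inverse of 19 mod 26 is 11, since 19·11=209≡1. Apply D(y)=11·(y−8) mod 26:
D(3): 11·(3−8)=-55≡23 → X
J(9): 11·(9−8)=11 → L
Q(16): 11·(16−8)=88≡10 → K
B(1): 11·(1−8)=-77≡1 → B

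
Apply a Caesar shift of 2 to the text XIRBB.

ZKTDD

X(23): 23+2=25 → Z
I(8): 8+2=10 → K
R(17): 17+2=19 → T
B(1): 1+2=3 → D
B(1): 1+2=3 → D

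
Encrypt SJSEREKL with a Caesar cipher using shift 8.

ARAMZMST

S(18): 18+8=26≡0 → A
J(9): 9+8=17 → R
S(18): 18+8=26≡0 → A
E(4): 4+8=12 → M
R(17): 17+8=25 → Z
E(4): 4+8=12 → M
K(10): 10+8=18 → S
L(11): 11+8=19 → T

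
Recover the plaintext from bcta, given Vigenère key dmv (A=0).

yqyx

Repeat the key across the ciphertext: dmvd
b(1)−d(3): -2≡24 → y
c(2)−m(12): -10≡16 → q
t(19)−v(21): -2≡24 → y
a(0)−d(3): -3≡23 → x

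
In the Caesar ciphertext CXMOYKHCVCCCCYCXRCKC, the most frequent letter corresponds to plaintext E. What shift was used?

The most frequent ciphertext letter is C (appears 9 times).
C is position 2; E is position 4.
Shift = -2≡24.

24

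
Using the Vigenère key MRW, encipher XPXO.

JGTA

Repeat the key across the message: MRWM
X(23)+M(12): 35≡9 → J
P(15)+R(17): 32≡6 → G
X(23)+W(22): 45≡19 → T
O(14)+M(12): 26≡0 → A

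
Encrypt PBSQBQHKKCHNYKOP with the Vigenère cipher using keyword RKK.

GLCHLAYUUTRXPUYG

Repeat the key across the message: RKKRKKRKKRKKRKKR
P(15)+R(17): 32≡6 → G
B(1)+K(10): 11 → L
S(18)+K(10): 28≡2 → C
Q(16)+R(17): 33≡7 → H
B(1)+K(10): 11 → L
Q(16)+K(10): 26≡0 → A
H(7)+R(17): 24 → Y
K(10)+K(10): 20 → U
K(10)+K(10): 20 → U
C(2)+R(17): 19 → T
H(7)+K(10): 17 → R
N(13)+K(10): 23 → X
Y(24)+R(17): 41≡15 → P
K(10)+K(10): 20 → U
O(14)+K(10): 24 → Y
P(15)+R(17): 32≡6 → G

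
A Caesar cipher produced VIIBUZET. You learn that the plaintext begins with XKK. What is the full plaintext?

From the crib: V(21)−X(23)=-2≡24, so the shift is 24.
Subtract 24 from each ciphertext letter:
V(21): 21−24=-3≡23 → X
I(8): 8−24=-16≡10 → K
I(8): 8−24=-16≡10 → K
B(1): 1−24=-23≡3 → D
U(20): 20−24=-4≡22 → W
Z(25): 25−24=1 → B
E(4): 4−24=-20≡6 → G
T(19): 19−24=-5≡21 → V

XKKDWBGV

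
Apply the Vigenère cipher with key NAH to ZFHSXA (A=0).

MFOFXH

Repeat the key across the message: NAHNAH
Z(25)+N(13): 38≡12 → M
F(5)+A(0): 5 → F
H(7)+H(7): 14 → O
S(18)+N(13): 31≡5 → F
X(23)+A(0): 23 → X
A(0)+H(7): 7 → H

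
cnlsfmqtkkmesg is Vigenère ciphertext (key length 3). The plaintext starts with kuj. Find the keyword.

Subtract each crib letter from the matching ciphertext letter (mod 26):
c(2)−k(10)=-8≡18 → s
n(13)−u(20)=-7≡19 → t
l(11)−j(9)=2 → c

stc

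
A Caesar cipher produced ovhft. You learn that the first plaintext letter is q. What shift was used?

From the crib: o(14)−q(16)=-2≡24, so the shift is 24.

24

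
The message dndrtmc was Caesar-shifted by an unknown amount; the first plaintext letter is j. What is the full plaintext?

jtjxzsi

From the crib: d(3)−j(9)=-6≡20, so the shift is 20.
Subtract 20 from each ciphertext letter:
d(3): 3−20=-17≡9 → j
n(13): 13−20=-7≡19 → t
d(3): 3−20=-17≡9 → j
r(17): 17−20=-3≡23 → x
t(19): 19−20=-1≡25 → z
m(12): 12−20=-8≡18 → s
c(2): 2−20=-18≡8 → i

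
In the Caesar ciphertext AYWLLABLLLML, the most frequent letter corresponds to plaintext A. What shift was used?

11

The most frequent ciphertext letter is L (appears 6 times).
L is position 11; A is position 0.
Shift = 11.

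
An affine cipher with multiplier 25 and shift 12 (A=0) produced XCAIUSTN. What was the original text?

The inverse of 25 mod 26 is 25, since 25·25=625≡1. Apply D(y)=25·(y−12) mod 26:
X(23): 25·(23−12)=275≡15 → P
C(2): 25·(2−12)=-250≡10 → K
A(0): 25·(0−12)=-300≡12 → M
I(8): 25·(8−12)=-100≡4 → E
U(20): 25·(20−12)=200≡18 → S
S(18): 25·(18−12)=150≡20 → U
T(19): 25·(19−12)=175≡19 → T
N(13): 25·(13−12)=25 → Z

PKMESUTZ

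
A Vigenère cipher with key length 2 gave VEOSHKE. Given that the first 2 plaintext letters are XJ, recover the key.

Subtract each crib letter from the matching ciphertext letter (mod 26):
V(21)−X(23)=-2≡24 → Y
E(4)−J(9)=-5≡21 → V

YV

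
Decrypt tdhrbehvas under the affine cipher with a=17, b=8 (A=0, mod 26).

The inverse of 17 mod 26 is 23, since 17·23=391≡1. Apply D(y)=23·(y−8) mod 26:
t(19): 23·(19−8)=253≡19 → t
d(3): 23·(3−8)=-115≡15 → p
h(7): 23·(7−8)=-23≡3 → d
r(17): 23·(17−8)=207≡25 → z
b(1): 23·(1−8)=-161≡21 → v
e(4): 23·(4−8)=-92≡12 → m
h(7): 23·(7−8)=-23≡3 → d
v(21): 23·(21−8)=299≡13 → n
a(0): 23·(0−8)=-184≡24 → y
s(18): 23·(18−8)=230≡22 → w

tpdzvmdnyw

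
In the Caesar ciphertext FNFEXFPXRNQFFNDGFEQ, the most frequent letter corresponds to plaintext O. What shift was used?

The most frequent ciphertext letter is F (appears 6 times).
F is position 5; O is position 14.
Shift = -9≡17.

17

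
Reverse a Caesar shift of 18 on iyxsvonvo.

qgfadwvdw

i(8): 8−18=-10≡16 → q
y(24): 24−18=6 → g
x(23): 23−18=5 → f
s(18): 18−18=0 → a
v(21): 21−18=3 → d
o(14): 14−18=-4≡22 → w
n(13): 13−18=-5≡21 → v
v(21): 21−18=3 → d
o(14): 14−18=-4≡22 → w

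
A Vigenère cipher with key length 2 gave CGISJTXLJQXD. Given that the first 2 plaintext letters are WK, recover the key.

GW

Subtract each crib letter from the matching ciphertext letter (mod 26):
C(2)−W(22)=-20≡6 → G
G(6)−K(10)=-4≡22 → W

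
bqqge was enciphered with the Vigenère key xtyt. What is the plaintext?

exsnh

Repeat the key across the ciphertext: xtytx
b(1)−x(23): -22≡4 → e
q(16)−t(19): -3≡23 → x
q(16)−y(24): -8≡18 → s
g(6)−t(19): -13≡13 → n
e(4)−x(23): -19≡7 → h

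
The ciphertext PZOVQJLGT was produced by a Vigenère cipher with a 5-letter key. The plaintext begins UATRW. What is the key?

VZVEU

Subtract each crib letter from the matching ciphertext letter (mod 26):
P(15)−U(20)=-5≡21 → V
Z(25)−A(0)=25 → Z
O(14)−T(19)=-5≡21 → V
V(21)−R(17)=4 → E
Q(16)−W(22)=-6≡20 → U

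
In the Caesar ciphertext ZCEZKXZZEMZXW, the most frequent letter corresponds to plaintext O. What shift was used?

11

The most frequent ciphertext letter is Z (appears 5 times).
Z is position 25; O is position 14.
Shift = 11.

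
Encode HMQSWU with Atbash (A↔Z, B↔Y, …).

SNJHDF

H(7) → S(18)
M(12) → N(13)
Q(16) → J(9)
S(18) → H(7)
W(22) → D(3)
U(20) → F(5)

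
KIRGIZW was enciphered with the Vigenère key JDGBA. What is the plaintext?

BFLFIQT

Repeat the key across the ciphertext: JDGBAJD
K(10)−J(9): 1 → B
I(8)−D(3): 5 → F
R(17)−G(6): 11 → L
G(6)−B(1): 5 → F
I(8)−A(0): 8 → I
Z(25)−J(9): 16 → Q
W(22)−D(3): 19 → T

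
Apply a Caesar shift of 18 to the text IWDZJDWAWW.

I(8): 8+18=26≡0 → A
W(22): 22+18=40≡14 → O
D(3): 3+18=21 → V
Z(25): 25+18=43≡17 → R
J(9): 9+18=27≡1 → B
D(3): 3+18=21 → V
W(22): 22+18=40≡14 → O
A(0): 0+18=18 → S
W(22): 22+18=40≡14 → O
W(22): 22+18=40≡14 → O

AOVRBVOSOO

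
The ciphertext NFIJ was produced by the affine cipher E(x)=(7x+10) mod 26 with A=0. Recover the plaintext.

TDWL

The inverse of 7 mod 26 is 15, since 7·15=105≡1. Apply D(y)=15·(y−10) mod 26:
N(13): 15·(13−10)=45≡19 → T
F(5): 15·(5−10)=-75≡3 → D
I(8): 15·(8−10)=-30≡22 → W
J(9): 15·(9−10)=-15≡11 → L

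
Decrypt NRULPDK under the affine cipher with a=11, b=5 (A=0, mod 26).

WUZKIOR

The inverse of 11 mod 26 is 19, since 11·19=209≡1. Apply D(y)=19·(y−5) mod 26:
N(13): 19·(13−5)=152≡22 → W
R(17): 19·(17−5)=228≡20 → U
U(20): 19·(20−5)=285≡25 → Z
L(11): 19·(11−5)=114≡10 → K
P(15): 19·(15−5)=190≡8 → I
D(3): 19·(3−5)=-38≡14 → O
K(10): 19·(10−5)=95≡17 → R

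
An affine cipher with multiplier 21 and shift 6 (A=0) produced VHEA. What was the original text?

XFQW

The inverse of 21 mod 26 is 5, since 21·5=105≡1. Apply D(y)=5·(y−6) mod 26:
V(21): 5·(21−6)=75≡23 → X
H(7): 5·(7−6)=5 → F
E(4): 5·(4−6)=-10≡16 → Q
A(0): 5·(0−6)=-30≡22 → W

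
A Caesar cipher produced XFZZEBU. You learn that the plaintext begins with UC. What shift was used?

3

From the crib: X(23)−U(20)=3, so the shift is 3.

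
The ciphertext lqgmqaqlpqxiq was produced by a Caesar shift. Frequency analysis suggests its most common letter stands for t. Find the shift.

23

The most frequent ciphertext letter is q (appears 5 times).
q is position 16; t is position 19.
Shift = -3≡23.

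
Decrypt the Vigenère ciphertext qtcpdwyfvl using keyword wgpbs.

Repeat the key across the ciphertext: wgpbswgpbs
q(16)−w(22): -6≡20 → u
t(19)−g(6): 13 → n
c(2)−p(15): -13≡13 → n
p(15)−b(1): 14 → o
d(3)−s(18): -15≡11 → l
w(22)−w(22): 0 → a
y(24)−g(6): 18 → s
f(5)−p(15): -10≡16 → q
v(21)−b(1): 20 → u
l(11)−s(18): -7≡19 → t

unnolasqut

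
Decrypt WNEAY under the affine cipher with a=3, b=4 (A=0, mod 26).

GDAQY

The inverse of 3 mod 26 is 9, since 3·9=27≡1. Apply D(y)=9·(y−4) mod 26:
W(22): 9·(22−4)=162≡6 → G
N(13): 9·(13−4)=81≡3 → D
E(4): 9·(4−4)=0 → A
A(0): 9·(0−4)=-36≡16 → Q
Y(24): 9·(24−4)=180≡24 → Y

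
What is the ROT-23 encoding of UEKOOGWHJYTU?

RBHLLDTEGVQR

U(20): 20+23=43≡17 → R
E(4): 4+23=27≡1 → B
K(10): 10+23=33≡7 → H
O(14): 14+23=37≡11 → L
O(14): 14+23=37≡11 → L
G(6): 6+23=29≡3 → D
W(22): 22+23=45≡19 → T
H(7): 7+23=30≡4 → E
J(9): 9+23=32≡6 → G
Y(24): 24+23=47≡21 → V
T(19): 19+23=42≡16 → Q
U(20): 20+23=43≡17 → R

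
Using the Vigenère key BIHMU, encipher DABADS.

EIIMXT

Repeat the key across the message: BIHMUB
D(3)+B(1): 4 → E
A(0)+I(8): 8 → I
B(1)+H(7): 8 → I
A(0)+M(12): 12 → M
D(3)+U(20): 23 → X
S(18)+B(1): 19 → T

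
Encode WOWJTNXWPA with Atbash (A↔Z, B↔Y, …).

DLDQGMCDKZ

W(22) → D(3)
O(14) → L(11)
W(22) → D(3)
J(9) → Q(16)
T(19) → G(6)
N(13) → M(12)
X(23) → C(2)
W(22) → D(3)
P(15) → K(10)
A(0) → Z(25)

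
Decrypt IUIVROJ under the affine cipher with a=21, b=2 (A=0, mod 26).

EMERXIJ

The inverse of 21 mod 26 is 5, since 21·5=105≡1. Apply D(y)=5·(y−2) mod 26:
I(8): 5·(8−2)=30≡4 → E
U(20): 5·(20−2)=90≡12 → M
I(8): 5·(8−2)=30≡4 → E
V(21): 5·(21−2)=95≡17 → R
R(17): 5·(17−2)=75≡23 → X
O(14): 5·(14−2)=60≡8 → I
J(9): 5·(9−2)=35≡9 → J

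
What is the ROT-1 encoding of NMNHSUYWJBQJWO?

ONOITVZXKCRKXP

N(13): 13+1=14 → O
M(12): 12+1=13 → N
N(13): 13+1=14 → O
H(7): 7+1=8 → I
S(18): 18+1=19 → T
U(20): 20+1=21 → V
Y(24): 24+1=25 → Z
W(22): 22+1=23 → X
J(9): 9+1=10 → K
B(1): 1+1=2 → C
Q(16): 16+1=17 → R
J(9): 9+1=10 → K
W(22): 22+1=23 → X
O(14): 14+1=15 → P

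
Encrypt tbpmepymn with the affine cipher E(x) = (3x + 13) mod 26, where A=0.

t(19): 3·19+13=70≡18 → s
b(1): 3·1+13=16 → q
p(15): 3·15+13=58≡6 → g
m(12): 3·12+13=49≡23 → x
e(4): 3·4+13=25 → z
p(15): 3·15+13=58≡6 → g
y(24): 3·24+13=85≡7 → h
m(12): 3·12+13=49≡23 → x
n(13): 3·13+13=52≡0 → a

sqgxzghxa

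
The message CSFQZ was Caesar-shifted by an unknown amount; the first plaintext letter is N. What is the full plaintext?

From the crib: C(2)−N(13)=-11≡15, so the shift is 15.
Subtract 15 from each ciphertext letter:
C(2): 2−15=-13≡13 → N
S(18): 18−15=3 → D
F(5): 5−15=-10≡16 → Q
Q(16): 16−15=1 → B
Z(25): 25−15=10 → K

NDQBK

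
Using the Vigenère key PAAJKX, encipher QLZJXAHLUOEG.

FLZSHXWLUXOD

Repeat the key across the message: PAAJKXPAAJKX
Q(16)+P(15): 31≡5 → F
L(11)+A(0): 11 → L
Z(25)+A(0): 25 → Z
J(9)+J(9): 18 → S
X(23)+K(10): 33≡7 → H
A(0)+X(23): 23 → X
H(7)+P(15): 22 → W
L(11)+A(0): 11 → L
U(20)+A(0): 20 → U
O(14)+J(9): 23 → X
E(4)+K(10): 14 → O
G(6)+X(23): 29≡3 → D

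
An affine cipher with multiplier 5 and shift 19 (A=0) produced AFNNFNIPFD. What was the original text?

The inverse of 5 mod 26 is 21, since 5·21=105≡1. Apply D(y)=21·(y−19) mod 26:
A(0): 21·(0−19)=-399≡17 → R
F(5): 21·(5−19)=-294≡18 → S
N(13): 21·(13−19)=-126≡4 → E
N(13): 21·(13−19)=-126≡4 → E
F(5): 21·(5−19)=-294≡18 → S
N(13): 21·(13−19)=-126≡4 → E
I(8): 21·(8−19)=-231≡3 → D
P(15): 21·(15−19)=-84≡20 → U
F(5): 21·(5−19)=-294≡18 → S
D(3): 21·(3−19)=-336≡2 → C

RSEESEDUSC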